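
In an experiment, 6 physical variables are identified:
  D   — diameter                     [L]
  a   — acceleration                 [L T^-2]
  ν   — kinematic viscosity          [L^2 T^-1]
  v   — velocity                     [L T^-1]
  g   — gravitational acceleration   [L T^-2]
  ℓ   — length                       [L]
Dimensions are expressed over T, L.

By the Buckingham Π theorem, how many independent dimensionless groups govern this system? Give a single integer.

4

Dimensional matrix (T×L by D×a×ν×v×g×ℓ):
  T: [ 0 -2 -1 -1 -2  0]
  L: [ 1  1  2  1  1  1]
Echelon form has 2 nonzero rows (pivots: D,a)
Π count = n − r = 6 − 2 = 4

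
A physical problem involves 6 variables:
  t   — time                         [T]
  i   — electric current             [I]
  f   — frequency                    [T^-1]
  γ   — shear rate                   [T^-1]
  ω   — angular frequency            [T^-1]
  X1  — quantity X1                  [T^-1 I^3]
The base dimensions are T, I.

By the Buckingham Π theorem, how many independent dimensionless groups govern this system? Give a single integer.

4

Write exponents as rows T,I / cols t,i,f,γ,ω,X1:
  T: [ 1  0 -1 -1 -1 -1]
  I: [ 0  1  0  0  0  3]
Row reduction gives pivot columns t,i; rank = 2
Π count = n − r = 6 − 2 = 4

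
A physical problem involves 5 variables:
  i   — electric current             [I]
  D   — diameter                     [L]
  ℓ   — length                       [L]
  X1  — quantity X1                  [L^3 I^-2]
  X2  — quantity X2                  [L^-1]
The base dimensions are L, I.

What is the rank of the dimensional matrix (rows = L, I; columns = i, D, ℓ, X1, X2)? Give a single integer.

Exponent matrix [L,I] × [i,D,ℓ,X1,X2]:
  L: [ 0  1  1  3 -1]
  I: [ 1  0  0 -2  0]
RREF → pivots at {i,D} ⇒ r = 2

2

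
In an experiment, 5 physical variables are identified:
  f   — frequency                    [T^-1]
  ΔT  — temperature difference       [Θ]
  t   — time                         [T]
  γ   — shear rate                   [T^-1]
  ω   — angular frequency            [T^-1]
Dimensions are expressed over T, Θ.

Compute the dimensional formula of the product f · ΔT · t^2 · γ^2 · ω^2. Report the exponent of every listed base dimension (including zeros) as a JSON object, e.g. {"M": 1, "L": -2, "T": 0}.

{"T": -3, "Θ": 1}

Dimensional matrix (T×Θ by f×ΔT×t×γ×ω):
  T: [-1  0  1 -1 -1]
  Θ: [ 0  1  0  0  0]
  [T]: (1)·-1+(1)·0+(2)·1+(2)·-1+(2)·-1 = -3
  [Θ]: (1)·0+(1)·1+(2)·0+(2)·0+(2)·0 = 1
⇒ T^-3 Θ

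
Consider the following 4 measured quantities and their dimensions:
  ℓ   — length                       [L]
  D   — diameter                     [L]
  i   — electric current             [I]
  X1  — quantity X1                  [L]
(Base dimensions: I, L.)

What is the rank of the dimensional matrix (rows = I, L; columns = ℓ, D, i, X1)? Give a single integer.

Write exponents as rows I,L / cols ℓ,D,i,X1:
  I: [ 0  0  1  0]
  L: [ 1  1  0  1]
Row reduction gives pivot columns ℓ,i; rank = 2

2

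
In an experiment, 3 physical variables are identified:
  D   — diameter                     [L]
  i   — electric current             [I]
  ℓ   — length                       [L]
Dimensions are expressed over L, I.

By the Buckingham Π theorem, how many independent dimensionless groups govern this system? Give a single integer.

Dimensional matrix (L×I by D×i×ℓ):
  L: [ 1  0  1]
  I: [ 0  1  0]
Row reduction gives pivot columns D,i; rank = 2
Π count = n − r = 3 − 2 = 1

1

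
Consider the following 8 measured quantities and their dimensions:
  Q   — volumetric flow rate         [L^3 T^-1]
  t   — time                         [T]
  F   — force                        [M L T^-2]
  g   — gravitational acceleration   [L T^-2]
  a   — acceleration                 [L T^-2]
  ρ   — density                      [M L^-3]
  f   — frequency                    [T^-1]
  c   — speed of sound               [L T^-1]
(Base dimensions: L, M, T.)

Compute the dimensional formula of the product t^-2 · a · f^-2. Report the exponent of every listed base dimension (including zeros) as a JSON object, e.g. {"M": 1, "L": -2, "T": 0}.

{"L": 1, "M": 0, "T": -2}

Dimensional matrix (L×M×T by Q×t×F×g×a×ρ×f×c):
  L: [ 3  0  1  1  1 -3  0  1]
  M: [ 0  0  1  0  0  1  0  0]
  T: [-1  1 -2 -2 -2  0 -1 -1]
  [L]: (-2)·0+(1)·1+(-2)·0 = 1
  [M]: (-2)·0+(1)·0+(-2)·0 = 0
  [T]: (-2)·1+(1)·-2+(-2)·-1 = -2
⇒ L T^-2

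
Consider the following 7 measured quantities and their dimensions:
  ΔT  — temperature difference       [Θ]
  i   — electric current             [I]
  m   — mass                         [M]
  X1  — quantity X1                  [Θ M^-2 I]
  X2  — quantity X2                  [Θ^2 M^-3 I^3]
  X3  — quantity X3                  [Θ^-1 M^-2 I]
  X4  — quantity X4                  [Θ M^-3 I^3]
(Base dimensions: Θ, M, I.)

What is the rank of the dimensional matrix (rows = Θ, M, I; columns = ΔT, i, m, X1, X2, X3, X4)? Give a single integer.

Write exponents as rows Θ,M,I / cols ΔT,i,m,X1,X2,X3,X4:
  Θ: [ 1  0  0  1  2 -1  1]
  M: [ 0  0  1 -2 -3 -2 -3]
  I: [ 0  1  0  1  3  1  3]
Row reduction gives pivot columns ΔT,i,m; rank = 3

3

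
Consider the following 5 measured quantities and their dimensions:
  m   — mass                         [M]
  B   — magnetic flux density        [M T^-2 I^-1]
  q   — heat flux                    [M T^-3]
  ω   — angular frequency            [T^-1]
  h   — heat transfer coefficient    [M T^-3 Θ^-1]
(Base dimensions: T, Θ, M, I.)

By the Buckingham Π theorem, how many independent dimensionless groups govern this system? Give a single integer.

1

Dimensional matrix (T×Θ×M×I by m×B×q×ω×h):
  T: [ 0 -2 -3 -1 -3]
  Θ: [ 0  0  0  0 -1]
  M: [ 1  1  1  0  1]
  I: [ 0 -1  0  0  0]
Echelon form has 4 nonzero rows (pivots: m,B,q,h)
n=5, r=4 ⇒ 1 dimensionless group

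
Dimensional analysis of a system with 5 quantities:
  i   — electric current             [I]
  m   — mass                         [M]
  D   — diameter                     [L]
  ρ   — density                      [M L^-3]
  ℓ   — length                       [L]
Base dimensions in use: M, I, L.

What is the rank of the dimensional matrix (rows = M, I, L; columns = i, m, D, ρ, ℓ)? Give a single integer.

Write exponents as rows M,I,L / cols i,m,D,ρ,ℓ:
  M: [ 0  1  0  1  0]
  I: [ 1  0  0  0  0]
  L: [ 0  0  1 -3  1]
Row reduction gives pivot columns i,m,D; rank = 3

3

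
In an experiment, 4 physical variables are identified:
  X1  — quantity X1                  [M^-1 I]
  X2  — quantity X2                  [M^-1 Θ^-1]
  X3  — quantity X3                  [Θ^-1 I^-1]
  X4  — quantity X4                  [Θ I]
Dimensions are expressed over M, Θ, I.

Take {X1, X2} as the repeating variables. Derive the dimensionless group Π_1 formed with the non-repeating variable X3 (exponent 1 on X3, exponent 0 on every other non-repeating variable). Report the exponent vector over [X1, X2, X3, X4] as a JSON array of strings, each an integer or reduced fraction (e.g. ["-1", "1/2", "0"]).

["1", "-1", "1", "0"]

Exponent matrix [M,Θ,I] × [X1,X2,X3,X4]:
  M: [-1 -1  0  0]
  Θ: [ 0 -1 -1  1]
  I: [ 1  0 -1  1]
Row reduction gives pivot columns X1,X2; rank = 2
Repeat: X1,X2; free: X3,X4
RREF:
  r0: [   1    0   -1    1]
  r1: [   0    1    1   -1]
  r2: [   0    0    0    0]
Fix exponent of X3 at 1, X4 at 0; solve each RREF row for its pivot's exponent:
  r0: exp(X1) + (-1)·1 = 0 ⇒ exp(X1) = 1
  r1: exp(X2) + (1)·1 = 0 ⇒ exp(X2) = -1
Π_1 = X1 · X2^-1 · X3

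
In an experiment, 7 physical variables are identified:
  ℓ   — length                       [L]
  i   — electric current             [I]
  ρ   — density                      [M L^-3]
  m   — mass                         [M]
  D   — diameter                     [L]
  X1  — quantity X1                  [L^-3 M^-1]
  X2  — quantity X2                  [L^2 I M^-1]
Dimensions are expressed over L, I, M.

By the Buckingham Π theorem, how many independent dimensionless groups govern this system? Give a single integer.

4

Write exponents as rows L,I,M / cols ℓ,i,ρ,m,D,X1,X2:
  L: [ 1  0 -3  0  1 -3  2]
  I: [ 0  1  0  0  0  0  1]
  M: [ 0  0  1  1  0 -1 -1]
RREF → pivots at {ℓ,i,ρ} ⇒ r = 3
7 vars − rank 3 = 4 Π groups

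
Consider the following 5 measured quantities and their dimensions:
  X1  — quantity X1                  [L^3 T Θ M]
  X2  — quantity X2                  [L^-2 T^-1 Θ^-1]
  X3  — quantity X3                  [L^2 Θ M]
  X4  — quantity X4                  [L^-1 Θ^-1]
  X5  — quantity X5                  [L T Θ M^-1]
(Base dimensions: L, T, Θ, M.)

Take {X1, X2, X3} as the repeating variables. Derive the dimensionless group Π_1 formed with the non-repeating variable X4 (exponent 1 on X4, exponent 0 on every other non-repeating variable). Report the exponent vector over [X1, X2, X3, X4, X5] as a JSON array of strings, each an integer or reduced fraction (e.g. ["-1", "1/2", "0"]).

["-1", "-1", "1", "1", "0"]

Dimensional matrix (L×T×Θ×M by X1×X2×X3×X4×X5):
  L: [ 3 -2  2 -1  1]
  T: [ 1 -1  0  0  1]
  Θ: [ 1 -1  1 -1  1]
  M: [ 1  0  1  0 -1]
Row reduction gives pivot columns X1,X2,X3; rank = 3
Repeat: X1,X2,X3; free: X4,X5
RREF:
  r0: [   1    0    0    1   -1]
  r1: [   0    1    0    1   -2]
  r2: [   0    0    1   -1    0]
  r3: [   0    0    0    0    0]
Fix exponent of X4 at 1, X5 at 0; solve each RREF row for its pivot's exponent:
  r0: exp(X1) + (1)·1 = 0 ⇒ exp(X1) = -1
  r1: exp(X2) + (1)·1 = 0 ⇒ exp(X2) = -1
  r2: exp(X3) + (-1)·1 = 0 ⇒ exp(X3) = 1
Π_1 = X1^-1 · X2^-1 · X3 · X4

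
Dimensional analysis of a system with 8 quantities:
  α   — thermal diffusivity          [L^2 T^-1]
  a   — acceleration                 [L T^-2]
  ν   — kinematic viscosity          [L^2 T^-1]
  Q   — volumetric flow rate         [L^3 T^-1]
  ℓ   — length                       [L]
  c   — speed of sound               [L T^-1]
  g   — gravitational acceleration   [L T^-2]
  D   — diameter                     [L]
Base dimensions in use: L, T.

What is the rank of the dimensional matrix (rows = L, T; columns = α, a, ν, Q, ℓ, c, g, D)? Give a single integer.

2

Write exponents as rows L,T / cols α,a,ν,Q,ℓ,c,g,D:
  L: [ 2  1  2  3  1  1  1  1]
  T: [-1 -2 -1 -1  0 -1 -2  0]
Echelon form has 2 nonzero rows (pivots: α,a)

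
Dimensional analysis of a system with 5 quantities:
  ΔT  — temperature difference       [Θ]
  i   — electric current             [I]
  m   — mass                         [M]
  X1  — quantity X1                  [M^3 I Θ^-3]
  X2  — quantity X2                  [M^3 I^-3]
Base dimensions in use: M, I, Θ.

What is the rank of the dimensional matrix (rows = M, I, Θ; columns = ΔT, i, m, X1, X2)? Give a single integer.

Exponent matrix [M,I,Θ] × [ΔT,i,m,X1,X2]:
  M: [ 0  0  1  3  3]
  I: [ 0  1  0  1 -3]
  Θ: [ 1  0  0 -3  0]
Echelon form has 3 nonzero rows (pivots: ΔT,i,m)

3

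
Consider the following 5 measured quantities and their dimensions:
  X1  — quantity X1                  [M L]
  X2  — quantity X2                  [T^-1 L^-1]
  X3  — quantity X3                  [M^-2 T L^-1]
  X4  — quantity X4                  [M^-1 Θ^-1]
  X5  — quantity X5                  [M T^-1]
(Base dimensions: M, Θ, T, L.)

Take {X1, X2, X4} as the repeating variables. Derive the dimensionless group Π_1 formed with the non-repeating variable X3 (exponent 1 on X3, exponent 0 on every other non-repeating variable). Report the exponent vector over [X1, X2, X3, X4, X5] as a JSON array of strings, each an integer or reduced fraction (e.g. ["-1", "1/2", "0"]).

["2", "1", "1", "0", "0"]

Dimensional matrix (M×Θ×T×L by X1×X2×X3×X4×X5):
  M: [ 1  0 -2 -1  1]
  Θ: [ 0  0  0 -1  0]
  T: [ 0 -1  1  0 -1]
  L: [ 1 -1 -1  0  0]
RREF → pivots at {X1,X2,X4} ⇒ r = 3
Pivot set = {X1,X2,X4}, free = {X3,X5}
RREF:
  r0: [   1    0   -2    0    1]
  r1: [   0    1   -1    0    1]
  r2: [   0    0    0    1    0]
  r3: [   0    0    0    0    0]
Fix exponent of X3 at 1, X5 at 0; solve each RREF row for its pivot's exponent:
  r0: exp(X1) + (-2)·1 = 0 ⇒ exp(X1) = 2
  r1: exp(X2) + (-1)·1 = 0 ⇒ exp(X2) = 1
  r2: exp(X4) + (0)·1 = 0 ⇒ exp(X4) = 0
Π_1 = X1^2 · X2 · X3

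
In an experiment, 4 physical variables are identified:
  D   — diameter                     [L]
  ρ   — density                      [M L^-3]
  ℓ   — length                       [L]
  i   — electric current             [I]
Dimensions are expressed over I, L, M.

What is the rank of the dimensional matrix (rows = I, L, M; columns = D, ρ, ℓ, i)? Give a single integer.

Dimensional matrix (I×L×M by D×ρ×ℓ×i):
  I: [ 0  0  0  1]
  L: [ 1 -3  1  0]
  M: [ 0  1  0  0]
Echelon form has 3 nonzero rows (pivots: D,ρ,i)

3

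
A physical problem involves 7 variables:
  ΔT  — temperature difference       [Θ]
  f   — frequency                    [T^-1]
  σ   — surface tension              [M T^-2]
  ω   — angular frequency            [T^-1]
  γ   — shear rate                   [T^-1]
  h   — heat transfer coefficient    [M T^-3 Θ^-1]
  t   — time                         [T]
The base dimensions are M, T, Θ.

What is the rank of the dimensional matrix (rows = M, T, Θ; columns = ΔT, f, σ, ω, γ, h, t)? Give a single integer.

3

Write exponents as rows M,T,Θ / cols ΔT,f,σ,ω,γ,h,t:
  M: [ 0  0  1  0  0  1  0]
  T: [ 0 -1 -2 -1 -1 -3  1]
  Θ: [ 1  0  0  0  0 -1  0]
RREF → pivots at {ΔT,f,σ} ⇒ r = 3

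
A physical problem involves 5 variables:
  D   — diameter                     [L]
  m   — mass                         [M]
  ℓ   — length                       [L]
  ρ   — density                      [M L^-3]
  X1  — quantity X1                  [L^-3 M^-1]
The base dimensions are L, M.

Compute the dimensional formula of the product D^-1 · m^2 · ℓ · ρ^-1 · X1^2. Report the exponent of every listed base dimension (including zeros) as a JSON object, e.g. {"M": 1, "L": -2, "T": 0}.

{"L": -3, "M": -1}

Write exponents as rows L,M / cols D,m,ℓ,ρ,X1:
  L: [ 1  0  1 -3 -3]
  M: [ 0  1  0  1 -1]
  [L]: (-1)·1+(2)·0+(1)·1+(-1)·-3+(2)·-3 = -3
  [M]: (-1)·0+(2)·1+(1)·0+(-1)·1+(2)·-1 = -1
⇒ L^-3 M^-1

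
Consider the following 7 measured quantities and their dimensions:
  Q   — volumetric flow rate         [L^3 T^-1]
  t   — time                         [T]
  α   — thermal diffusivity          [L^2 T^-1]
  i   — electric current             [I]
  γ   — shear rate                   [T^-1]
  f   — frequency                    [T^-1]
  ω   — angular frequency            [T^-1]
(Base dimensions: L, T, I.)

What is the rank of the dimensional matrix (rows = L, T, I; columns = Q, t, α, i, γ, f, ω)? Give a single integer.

Exponent matrix [L,T,I] × [Q,t,α,i,γ,f,ω]:
  L: [ 3  0  2  0  0  0  0]
  T: [-1  1 -1  0 -1 -1 -1]
  I: [ 0  0  0  1  0  0  0]
Echelon form has 3 nonzero rows (pivots: Q,t,i)

3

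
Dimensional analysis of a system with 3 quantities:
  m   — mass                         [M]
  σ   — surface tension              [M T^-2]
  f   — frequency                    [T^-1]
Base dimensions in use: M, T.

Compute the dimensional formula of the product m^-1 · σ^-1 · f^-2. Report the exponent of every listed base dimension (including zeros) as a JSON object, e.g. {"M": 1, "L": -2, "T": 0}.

{"M": -2, "T": 4}

Dimensional matrix (M×T by m×σ×f):
  M: [ 1  1  0]
  T: [ 0 -2 -1]
  [M]: (-1)·1+(-1)·1+(-2)·0 = -2
  [T]: (-1)·0+(-1)·-2+(-2)·-1 = 4
⇒ M^-2 T^4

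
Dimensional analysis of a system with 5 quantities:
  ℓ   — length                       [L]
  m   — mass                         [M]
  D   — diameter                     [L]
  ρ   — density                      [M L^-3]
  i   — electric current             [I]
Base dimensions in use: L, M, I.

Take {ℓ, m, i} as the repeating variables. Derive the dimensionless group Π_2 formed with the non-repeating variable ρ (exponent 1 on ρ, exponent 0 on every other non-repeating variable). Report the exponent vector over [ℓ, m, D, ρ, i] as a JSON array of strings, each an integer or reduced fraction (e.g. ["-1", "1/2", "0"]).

["3", "-1", "0", "1", "0"]

Exponent matrix [L,M,I] × [ℓ,m,D,ρ,i]:
  L: [ 1  0  1 -3  0]
  M: [ 0  1  0  1  0]
  I: [ 0  0  0  0  1]
Row reduction gives pivot columns ℓ,m,i; rank = 3
Repeat: ℓ,m,i; free: D,ρ
RREF:
  r0: [   1    0    1   -3    0]
  r1: [   0    1    0    1    0]
  r2: [   0    0    0    0    1]
Fix exponent of ρ at 1, D at 0; solve each RREF row for its pivot's exponent:
  r0: exp(ℓ) + (-3)·1 = 0 ⇒ exp(ℓ) = 3
  r1: exp(m) + (1)·1 = 0 ⇒ exp(m) = -1
  r2: exp(i) + (0)·1 = 0 ⇒ exp(i) = 0
Π_2 = ℓ^3 · m^-1 · ρ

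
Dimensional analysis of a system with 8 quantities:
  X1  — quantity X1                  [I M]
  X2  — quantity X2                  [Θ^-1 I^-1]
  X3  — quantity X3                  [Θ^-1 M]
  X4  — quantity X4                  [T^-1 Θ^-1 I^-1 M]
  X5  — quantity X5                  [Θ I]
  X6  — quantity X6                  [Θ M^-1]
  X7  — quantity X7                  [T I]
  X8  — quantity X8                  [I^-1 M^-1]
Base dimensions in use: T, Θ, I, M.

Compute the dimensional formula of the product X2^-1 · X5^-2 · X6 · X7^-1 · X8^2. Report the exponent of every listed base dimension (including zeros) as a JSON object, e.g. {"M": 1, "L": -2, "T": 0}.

Dimensional matrix (T×Θ×I×M by X1×X2×X3×X4×X5×X6×X7×X8):
  T: [ 0  0  0 -1  0  0  1  0]
  Θ: [ 0 -1 -1 -1  1  1  0  0]
  I: [ 1 -1  0 -1  1  0  1 -1]
  M: [ 1  0  1  1  0 -1  0 -1]
  [T]: (-1)·0+(-2)·0+(1)·0+(-1)·1+(2)·0 = -1
  [Θ]: (-1)·-1+(-2)·1+(1)·1+(-1)·0+(2)·0 = 0
  [I]: (-1)·-1+(-2)·1+(1)·0+(-1)·1+(2)·-1 = -4
  [M]: (-1)·0+(-2)·0+(1)·-1+(-1)·0+(2)·-1 = -3
⇒ T^-1 I^-4 M^-3

{"T": -1, "Θ": 0, "I": -4, "M": -3}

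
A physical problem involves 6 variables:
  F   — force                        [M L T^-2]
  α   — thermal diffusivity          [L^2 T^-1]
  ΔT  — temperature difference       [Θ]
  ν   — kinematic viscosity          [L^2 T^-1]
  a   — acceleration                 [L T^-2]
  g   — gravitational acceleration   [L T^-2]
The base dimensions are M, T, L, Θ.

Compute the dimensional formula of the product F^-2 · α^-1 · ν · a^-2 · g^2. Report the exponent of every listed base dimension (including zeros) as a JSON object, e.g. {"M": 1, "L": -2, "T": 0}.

{"M": -2, "T": 4, "L": -2, "Θ": 0}

Write exponents as rows M,T,L,Θ / cols F,α,ΔT,ν,a,g:
  M: [ 1  0  0  0  0  0]
  T: [-2 -1  0 -1 -2 -2]
  L: [ 1  2  0  2  1  1]
  Θ: [ 0  0  1  0  0  0]
  [M]: (-2)·1+(-1)·0+(1)·0+(-2)·0+(2)·0 = -2
  [T]: (-2)·-2+(-1)·-1+(1)·-1+(-2)·-2+(2)·-2 = 4
  [L]: (-2)·1+(-1)·2+(1)·2+(-2)·1+(2)·1 = -2
  [Θ]: (-2)·0+(-1)·0+(1)·0+(-2)·0+(2)·0 = 0
⇒ M^-2 T^4 L^-2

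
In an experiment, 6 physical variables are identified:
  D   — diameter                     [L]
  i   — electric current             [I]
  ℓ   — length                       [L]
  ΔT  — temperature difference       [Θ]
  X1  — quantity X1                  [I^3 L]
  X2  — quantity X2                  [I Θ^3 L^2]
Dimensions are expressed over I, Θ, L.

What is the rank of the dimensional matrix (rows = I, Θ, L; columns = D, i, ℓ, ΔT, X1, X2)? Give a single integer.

Exponent matrix [I,Θ,L] × [D,i,ℓ,ΔT,X1,X2]:
  I: [ 0  1  0  0  3  1]
  Θ: [ 0  0  0  1  0  3]
  L: [ 1  0  1  0  1  2]
RREF → pivots at {D,i,ΔT} ⇒ r = 3

3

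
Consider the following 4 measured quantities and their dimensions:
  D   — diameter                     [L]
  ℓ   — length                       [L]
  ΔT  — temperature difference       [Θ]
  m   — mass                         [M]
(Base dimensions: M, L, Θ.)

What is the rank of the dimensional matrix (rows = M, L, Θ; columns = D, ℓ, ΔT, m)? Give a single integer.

3

Dimensional matrix (M×L×Θ by D×ℓ×ΔT×m):
  M: [ 0  0  0  1]
  L: [ 1  1  0  0]
  Θ: [ 0  0  1  0]
Row reduction gives pivot columns D,ΔT,m; rank = 3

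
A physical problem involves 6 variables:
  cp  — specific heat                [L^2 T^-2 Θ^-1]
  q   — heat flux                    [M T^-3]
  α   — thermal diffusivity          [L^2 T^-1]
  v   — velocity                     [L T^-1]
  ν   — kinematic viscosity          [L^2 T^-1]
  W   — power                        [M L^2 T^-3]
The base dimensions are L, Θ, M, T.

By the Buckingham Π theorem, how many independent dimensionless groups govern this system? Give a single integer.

2

Dimensional matrix (L×Θ×M×T by cp×q×α×v×ν×W):
  L: [ 2  0  2  1  2  2]
  Θ: [-1  0  0  0  0  0]
  M: [ 0  1  0  0  0  1]
  T: [-2 -3 -1 -1 -1 -3]
RREF → pivots at {cp,q,α,v} ⇒ r = 4
Π count = n − r = 6 − 4 = 2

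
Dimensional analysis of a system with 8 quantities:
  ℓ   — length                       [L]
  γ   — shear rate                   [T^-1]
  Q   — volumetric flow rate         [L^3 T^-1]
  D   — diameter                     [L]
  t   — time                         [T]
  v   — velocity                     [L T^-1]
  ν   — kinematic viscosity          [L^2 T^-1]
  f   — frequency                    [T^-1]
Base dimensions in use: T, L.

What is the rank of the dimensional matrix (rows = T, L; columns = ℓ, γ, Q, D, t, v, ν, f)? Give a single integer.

2

Write exponents as rows T,L / cols ℓ,γ,Q,D,t,v,ν,f:
  T: [ 0 -1 -1  0  1 -1 -1 -1]
  L: [ 1  0  3  1  0  1  2  0]
Row reduction gives pivot columns ℓ,γ; rank = 2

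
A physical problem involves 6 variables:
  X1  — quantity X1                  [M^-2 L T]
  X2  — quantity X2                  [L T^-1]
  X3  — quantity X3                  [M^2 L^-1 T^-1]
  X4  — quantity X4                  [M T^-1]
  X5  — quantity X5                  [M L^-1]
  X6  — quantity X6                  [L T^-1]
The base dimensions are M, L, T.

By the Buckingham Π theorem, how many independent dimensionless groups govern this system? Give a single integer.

Dimensional matrix (M×L×T by X1×X2×X3×X4×X5×X6):
  M: [-2  0  2  1  1  0]
  L: [ 1  1 -1  0 -1  1]
  T: [ 1 -1 -1 -1  0 -1]
RREF → pivots at {X1,X2} ⇒ r = 2
n=6, r=2 ⇒ 4 dimensionless groups

4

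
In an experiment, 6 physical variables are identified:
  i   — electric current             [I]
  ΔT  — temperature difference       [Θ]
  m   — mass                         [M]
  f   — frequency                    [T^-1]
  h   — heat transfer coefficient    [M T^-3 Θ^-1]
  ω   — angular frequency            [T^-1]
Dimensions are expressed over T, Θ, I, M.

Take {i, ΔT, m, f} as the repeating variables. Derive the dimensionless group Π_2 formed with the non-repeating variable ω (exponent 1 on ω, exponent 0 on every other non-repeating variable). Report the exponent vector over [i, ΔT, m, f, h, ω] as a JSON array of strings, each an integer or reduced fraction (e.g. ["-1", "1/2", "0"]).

["0", "0", "0", "-1", "0", "1"]

Dimensional matrix (T×Θ×I×M by i×ΔT×m×f×h×ω):
  T: [ 0  0  0 -1 -3 -1]
  Θ: [ 0  1  0  0 -1  0]
  I: [ 1  0  0  0  0  0]
  M: [ 0  0  1  0  1  0]
Echelon form has 4 nonzero rows (pivots: i,ΔT,m,f)
Pivot set = {i,ΔT,m,f}, free = {h,ω}
RREF:
  r0: [   1    0    0    0    0    0]
  r1: [   0    1    0    0   -1    0]
  r2: [   0    0    1    0    1    0]
  r3: [   0    0    0    1    3    1]
Fix exponent of ω at 1, h at 0; solve each RREF row for its pivot's exponent:
  r0: exp(i) + (0)·1 = 0 ⇒ exp(i) = 0
  r1: exp(ΔT) + (0)·1 = 0 ⇒ exp(ΔT) = 0
  r2: exp(m) + (0)·1 = 0 ⇒ exp(m) = 0
  r3: exp(f) + (1)·1 = 0 ⇒ exp(f) = -1
Π_2 = f^-1 · ω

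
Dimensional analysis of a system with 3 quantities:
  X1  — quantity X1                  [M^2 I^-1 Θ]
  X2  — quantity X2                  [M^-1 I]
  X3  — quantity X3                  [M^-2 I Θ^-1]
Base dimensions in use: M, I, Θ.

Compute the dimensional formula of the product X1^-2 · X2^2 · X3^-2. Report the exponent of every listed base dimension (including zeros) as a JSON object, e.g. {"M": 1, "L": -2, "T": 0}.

{"M": -2, "I": 2, "Θ": 0}

Exponent matrix [M,I,Θ] × [X1,X2,X3]:
  M: [ 2 -1 -2]
  I: [-1  1  1]
  Θ: [ 1  0 -1]
  [M]: (-2)·2+(2)·-1+(-2)·-2 = -2
  [I]: (-2)·-1+(2)·1+(-2)·1 = 2
  [Θ]: (-2)·1+(2)·0+(-2)·-1 = 0
⇒ M^-2 I^2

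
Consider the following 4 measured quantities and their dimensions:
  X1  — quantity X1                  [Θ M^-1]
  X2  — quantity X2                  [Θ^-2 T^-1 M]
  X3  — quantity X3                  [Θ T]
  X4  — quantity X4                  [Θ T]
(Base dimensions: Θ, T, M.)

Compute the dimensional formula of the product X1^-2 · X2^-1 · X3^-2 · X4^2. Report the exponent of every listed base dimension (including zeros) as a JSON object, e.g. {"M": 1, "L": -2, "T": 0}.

{"Θ": 0, "T": 1, "M": 1}

Write exponents as rows Θ,T,M / cols X1,X2,X3,X4:
  Θ: [ 1 -2  1  1]
  T: [ 0 -1  1  1]
  M: [-1  1  0  0]
  [Θ]: (-2)·1+(-1)·-2+(-2)·1+(2)·1 = 0
  [T]: (-2)·0+(-1)·-1+(-2)·1+(2)·1 = 1
  [M]: (-2)·-1+(-1)·1+(-2)·0+(2)·0 = 1
⇒ T M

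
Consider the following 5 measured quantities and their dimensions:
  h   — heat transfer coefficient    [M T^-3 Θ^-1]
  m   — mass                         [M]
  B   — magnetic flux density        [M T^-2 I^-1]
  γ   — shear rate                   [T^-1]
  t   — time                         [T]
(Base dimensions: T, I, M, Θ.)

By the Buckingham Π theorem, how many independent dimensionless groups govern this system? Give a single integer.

Write exponents as rows T,I,M,Θ / cols h,m,B,γ,t:
  T: [-3  0 -2 -1  1]
  I: [ 0  0 -1  0  0]
  M: [ 1  1  1  0  0]
  Θ: [-1  0  0  0  0]
Row reduction gives pivot columns h,m,B,γ; rank = 4
5 vars − rank 4 = 1 Π group

1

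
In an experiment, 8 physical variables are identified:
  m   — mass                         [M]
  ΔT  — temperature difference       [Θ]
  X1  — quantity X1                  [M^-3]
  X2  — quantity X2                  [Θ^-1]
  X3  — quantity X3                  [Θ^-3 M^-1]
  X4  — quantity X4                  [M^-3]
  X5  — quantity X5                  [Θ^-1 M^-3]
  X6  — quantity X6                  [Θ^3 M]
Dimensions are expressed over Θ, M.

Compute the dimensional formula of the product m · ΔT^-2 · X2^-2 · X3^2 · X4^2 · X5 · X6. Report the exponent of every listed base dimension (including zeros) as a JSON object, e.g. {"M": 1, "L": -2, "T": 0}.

{"Θ": -4, "M": -9}

Dimensional matrix (Θ×M by m×ΔT×X1×X2×X3×X4×X5×X6):
  Θ: [ 0  1  0 -1 -3  0 -1  3]
  M: [ 1  0 -3  0 -1 -3 -3  1]
  [Θ]: (1)·0+(-2)·1+(-2)·-1+(2)·-3+(2)·0+(1)·-1+(1)·3 = -4
  [M]: (1)·1+(-2)·0+(-2)·0+(2)·-1+(2)·-3+(1)·-3+(1)·1 = -9
⇒ Θ^-4 M^-9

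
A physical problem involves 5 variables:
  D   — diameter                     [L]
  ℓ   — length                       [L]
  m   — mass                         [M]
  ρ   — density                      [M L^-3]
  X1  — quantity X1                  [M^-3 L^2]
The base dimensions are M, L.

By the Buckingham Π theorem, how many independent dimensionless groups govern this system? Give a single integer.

Dimensional matrix (M×L by D×ℓ×m×ρ×X1):
  M: [ 0  0  1  1 -3]
  L: [ 1  1  0 -3  2]
Row reduction gives pivot columns D,m; rank = 2
Π count = n − r = 5 − 2 = 3

3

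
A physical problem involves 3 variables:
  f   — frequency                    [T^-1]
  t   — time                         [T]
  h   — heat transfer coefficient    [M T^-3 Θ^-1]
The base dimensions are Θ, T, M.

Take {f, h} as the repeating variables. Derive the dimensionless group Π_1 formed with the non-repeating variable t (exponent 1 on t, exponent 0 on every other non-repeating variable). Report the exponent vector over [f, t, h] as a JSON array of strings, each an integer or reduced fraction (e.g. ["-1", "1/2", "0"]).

["1", "1", "0"]

Write exponents as rows Θ,T,M / cols f,t,h:
  Θ: [ 0  0 -1]
  T: [-1  1 -3]
  M: [ 0  0  1]
RREF → pivots at {f,h} ⇒ r = 2
Repeat: f,h; free: t
RREF:
  r0: [   1   -1    0]
  r1: [   0    0    1]
  r2: [   0    0    0]
Fix exponent of t at 1; solve each RREF row for its pivot's exponent:
  r0: exp(f) + (-1)·1 = 0 ⇒ exp(f) = 1
  r1: exp(h) + (0)·1 = 0 ⇒ exp(h) = 0
Π_1 = f · t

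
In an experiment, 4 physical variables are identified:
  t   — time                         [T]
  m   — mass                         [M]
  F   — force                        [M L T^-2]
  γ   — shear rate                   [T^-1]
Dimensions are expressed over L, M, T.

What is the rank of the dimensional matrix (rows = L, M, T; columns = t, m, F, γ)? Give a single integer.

3

Exponent matrix [L,M,T] × [t,m,F,γ]:
  L: [ 0  0  1  0]
  M: [ 0  1  1  0]
  T: [ 1  0 -2 -1]
Row reduction gives pivot columns t,m,F; rank = 3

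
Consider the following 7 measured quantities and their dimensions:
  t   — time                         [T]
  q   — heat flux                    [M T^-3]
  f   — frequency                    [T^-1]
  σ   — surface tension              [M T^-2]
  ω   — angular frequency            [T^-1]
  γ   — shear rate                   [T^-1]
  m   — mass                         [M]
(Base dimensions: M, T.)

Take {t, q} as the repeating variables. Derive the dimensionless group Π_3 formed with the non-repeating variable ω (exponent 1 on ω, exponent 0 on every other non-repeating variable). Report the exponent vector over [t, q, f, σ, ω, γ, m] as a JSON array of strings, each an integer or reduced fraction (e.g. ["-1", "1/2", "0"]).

Exponent matrix [M,T] × [t,q,f,σ,ω,γ,m]:
  M: [ 0  1  0  1  0  0  1]
  T: [ 1 -3 -1 -2 -1 -1  0]
Echelon form has 2 nonzero rows (pivots: t,q)
Repeat: t,q; free: f,σ,ω,γ,m
RREF:
  r0: [   1    0   -1    1   -1   -1    3]
  r1: [   0    1    0    1    0    0    1]
Fix exponent of ω at 1, f at 0, σ at 0, γ at 0, m at 0; solve each RREF row for its pivot's exponent:
  r0: exp(t) + (-1)·1 = 0 ⇒ exp(t) = 1
  r1: exp(q) + (0)·1 = 0 ⇒ exp(q) = 0
Π_3 = t · ω

["1", "0", "0", "0", "1", "0", "0"]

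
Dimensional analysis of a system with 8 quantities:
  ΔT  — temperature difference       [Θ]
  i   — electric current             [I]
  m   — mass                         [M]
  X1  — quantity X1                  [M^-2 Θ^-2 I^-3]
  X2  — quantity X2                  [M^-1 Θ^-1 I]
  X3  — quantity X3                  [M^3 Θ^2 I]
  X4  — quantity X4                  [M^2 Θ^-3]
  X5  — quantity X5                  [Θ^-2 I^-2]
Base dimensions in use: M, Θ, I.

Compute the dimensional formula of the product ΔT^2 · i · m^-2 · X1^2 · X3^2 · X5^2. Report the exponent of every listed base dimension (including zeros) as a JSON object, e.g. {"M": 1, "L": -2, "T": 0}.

Write exponents as rows M,Θ,I / cols ΔT,i,m,X1,X2,X3,X4,X5:
  M: [ 0  0  1 -2 -1  3  2  0]
  Θ: [ 1  0  0 -2 -1  2 -3 -2]
  I: [ 0  1  0 -3  1  1  0 -2]
  [M]: (2)·0+(1)·0+(-2)·1+(2)·-2+(2)·3+(2)·0 = 0
  [Θ]: (2)·1+(1)·0+(-2)·0+(2)·-2+(2)·2+(2)·-2 = -2
  [I]: (2)·0+(1)·1+(-2)·0+(2)·-3+(2)·1+(2)·-2 = -7
⇒ Θ^-2 I^-7

{"M": 0, "Θ": -2, "I": -7}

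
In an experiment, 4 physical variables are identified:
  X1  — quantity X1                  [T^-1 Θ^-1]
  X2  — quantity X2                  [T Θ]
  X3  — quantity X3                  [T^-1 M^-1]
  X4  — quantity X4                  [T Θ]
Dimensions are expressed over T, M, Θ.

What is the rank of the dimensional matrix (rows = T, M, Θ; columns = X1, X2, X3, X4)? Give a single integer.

Write exponents as rows T,M,Θ / cols X1,X2,X3,X4:
  T: [-1  1 -1  1]
  M: [ 0  0 -1  0]
  Θ: [-1  1  0  1]
Row reduction gives pivot columns X1,X3; rank = 2

2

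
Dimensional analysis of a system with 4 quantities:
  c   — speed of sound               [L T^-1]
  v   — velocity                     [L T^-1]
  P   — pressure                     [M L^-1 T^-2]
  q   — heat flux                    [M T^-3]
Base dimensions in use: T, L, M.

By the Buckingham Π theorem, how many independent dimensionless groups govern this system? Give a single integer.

Dimensional matrix (T×L×M by c×v×P×q):
  T: [-1 -1 -2 -3]
  L: [ 1  1 -1  0]
  M: [ 0  0  1  1]
Echelon form has 2 nonzero rows (pivots: c,P)
n=4, r=2 ⇒ 2 dimensionless groups

2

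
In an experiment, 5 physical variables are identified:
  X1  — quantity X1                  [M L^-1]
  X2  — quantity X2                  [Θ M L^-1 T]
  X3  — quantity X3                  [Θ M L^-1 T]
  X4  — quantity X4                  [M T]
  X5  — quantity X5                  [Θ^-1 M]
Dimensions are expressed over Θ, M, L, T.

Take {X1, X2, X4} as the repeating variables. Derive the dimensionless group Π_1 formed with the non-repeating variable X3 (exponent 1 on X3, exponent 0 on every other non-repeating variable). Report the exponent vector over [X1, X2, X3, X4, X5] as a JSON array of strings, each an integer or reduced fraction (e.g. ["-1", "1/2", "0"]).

["0", "-1", "1", "0", "0"]

Write exponents as rows Θ,M,L,T / cols X1,X2,X3,X4,X5:
  Θ: [ 0  1  1  0 -1]
  M: [ 1  1  1  1  1]
  L: [-1 -1 -1  0  0]
  T: [ 0  1  1  1  0]
RREF → pivots at {X1,X2,X4} ⇒ r = 3
Pivot set = {X1,X2,X4}, free = {X3,X5}
RREF:
  r0: [   1    0    0    0    1]
  r1: [   0    1    1    0   -1]
  r2: [   0    0    0    1    1]
  r3: [   0    0    0    0    0]
Fix exponent of X3 at 1, X5 at 0; solve each RREF row for its pivot's exponent:
  r0: exp(X1) + (0)·1 = 0 ⇒ exp(X1) = 0
  r1: exp(X2) + (1)·1 = 0 ⇒ exp(X2) = -1
  r2: exp(X4) + (0)·1 = 0 ⇒ exp(X4) = 0
Π_1 = X2^-1 · X3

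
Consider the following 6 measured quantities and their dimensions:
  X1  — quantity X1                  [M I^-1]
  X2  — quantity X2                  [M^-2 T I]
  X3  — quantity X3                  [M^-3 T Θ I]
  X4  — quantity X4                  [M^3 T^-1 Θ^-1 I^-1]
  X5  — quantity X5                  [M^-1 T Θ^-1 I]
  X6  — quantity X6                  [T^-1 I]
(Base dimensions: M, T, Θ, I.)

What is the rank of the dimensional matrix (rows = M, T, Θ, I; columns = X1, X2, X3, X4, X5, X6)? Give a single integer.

Exponent matrix [M,T,Θ,I] × [X1,X2,X3,X4,X5,X6]:
  M: [ 1 -2 -3  3 -1  0]
  T: [ 0  1  1 -1  1 -1]
  Θ: [ 0  0  1 -1 -1  0]
  I: [-1  1  1 -1  1  1]
Row reduction gives pivot columns X1,X2,X3; rank = 3

3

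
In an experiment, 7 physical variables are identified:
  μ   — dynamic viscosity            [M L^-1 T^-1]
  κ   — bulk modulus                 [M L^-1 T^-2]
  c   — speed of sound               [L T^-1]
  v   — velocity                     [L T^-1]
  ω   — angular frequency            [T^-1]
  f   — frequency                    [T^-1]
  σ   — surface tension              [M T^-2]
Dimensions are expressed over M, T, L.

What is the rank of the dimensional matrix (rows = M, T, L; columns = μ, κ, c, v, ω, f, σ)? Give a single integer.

Dimensional matrix (M×T×L by μ×κ×c×v×ω×f×σ):
  M: [ 1  1  0  0  0  0  1]
  T: [-1 -2 -1 -1 -1 -1 -2]
  L: [-1 -1  1  1  0  0  0]
Row reduction gives pivot columns μ,κ,c; rank = 3

3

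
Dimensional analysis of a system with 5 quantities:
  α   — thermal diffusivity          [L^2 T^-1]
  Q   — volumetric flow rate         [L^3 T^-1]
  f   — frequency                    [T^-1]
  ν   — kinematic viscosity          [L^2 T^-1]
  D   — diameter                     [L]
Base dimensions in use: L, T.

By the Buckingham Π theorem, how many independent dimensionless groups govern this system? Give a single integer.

3

Write exponents as rows L,T / cols α,Q,f,ν,D:
  L: [ 2  3  0  2  1]
  T: [-1 -1 -1 -1  0]
Row reduction gives pivot columns α,Q; rank = 2
Π count = n − r = 5 − 2 = 3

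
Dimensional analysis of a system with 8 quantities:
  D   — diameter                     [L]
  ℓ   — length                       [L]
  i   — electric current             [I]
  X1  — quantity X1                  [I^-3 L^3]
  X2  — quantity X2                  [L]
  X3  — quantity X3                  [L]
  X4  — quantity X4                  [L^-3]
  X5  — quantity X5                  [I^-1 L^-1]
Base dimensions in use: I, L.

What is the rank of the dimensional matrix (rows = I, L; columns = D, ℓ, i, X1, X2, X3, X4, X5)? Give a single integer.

2

Dimensional matrix (I×L by D×ℓ×i×X1×X2×X3×X4×X5):
  I: [ 0  0  1 -3  0  0  0 -1]
  L: [ 1  1  0  3  1  1 -3 -1]
RREF → pivots at {D,i} ⇒ r = 2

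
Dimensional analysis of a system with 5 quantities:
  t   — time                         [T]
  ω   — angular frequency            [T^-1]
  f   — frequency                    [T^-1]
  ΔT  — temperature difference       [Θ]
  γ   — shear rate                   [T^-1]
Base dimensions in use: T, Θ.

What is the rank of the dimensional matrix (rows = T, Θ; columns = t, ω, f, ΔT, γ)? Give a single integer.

Write exponents as rows T,Θ / cols t,ω,f,ΔT,γ:
  T: [ 1 -1 -1  0 -1]
  Θ: [ 0  0  0  1  0]
RREF → pivots at {t,ΔT} ⇒ r = 2

2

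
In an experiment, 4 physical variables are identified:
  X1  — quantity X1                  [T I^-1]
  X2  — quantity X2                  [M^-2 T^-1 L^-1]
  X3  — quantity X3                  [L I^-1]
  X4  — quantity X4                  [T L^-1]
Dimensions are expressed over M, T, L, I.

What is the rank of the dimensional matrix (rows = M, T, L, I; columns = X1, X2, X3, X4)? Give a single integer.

Write exponents as rows M,T,L,I / cols X1,X2,X3,X4:
  M: [ 0 -2  0  0]
  T: [ 1 -1  0  1]
  L: [ 0 -1  1 -1]
  I: [-1  0 -1  0]
Row reduction gives pivot columns X1,X2,X3; rank = 3

3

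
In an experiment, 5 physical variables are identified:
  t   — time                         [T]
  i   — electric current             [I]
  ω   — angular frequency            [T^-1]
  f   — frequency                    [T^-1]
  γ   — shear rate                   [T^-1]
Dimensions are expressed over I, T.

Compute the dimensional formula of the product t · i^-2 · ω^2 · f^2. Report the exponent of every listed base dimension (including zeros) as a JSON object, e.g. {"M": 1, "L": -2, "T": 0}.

{"I": -2, "T": -3}

Dimensional matrix (I×T by t×i×ω×f×γ):
  I: [ 0  1  0  0  0]
  T: [ 1  0 -1 -1 -1]
  [I]: (1)·0+(-2)·1+(2)·0+(2)·0 = -2
  [T]: (1)·1+(-2)·0+(2)·-1+(2)·-1 = -3
⇒ I^-2 T^-3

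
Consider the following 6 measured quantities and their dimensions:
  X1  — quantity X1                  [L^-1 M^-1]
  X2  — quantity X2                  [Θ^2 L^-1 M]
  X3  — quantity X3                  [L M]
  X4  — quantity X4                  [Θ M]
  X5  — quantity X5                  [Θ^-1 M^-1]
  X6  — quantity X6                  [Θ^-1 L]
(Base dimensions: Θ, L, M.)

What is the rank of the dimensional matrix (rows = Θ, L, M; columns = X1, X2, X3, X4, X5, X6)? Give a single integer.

2

Exponent matrix [Θ,L,M] × [X1,X2,X3,X4,X5,X6]:
  Θ: [ 0  2  0  1 -1 -1]
  L: [-1 -1  1  0  0  1]
  M: [-1  1  1  1 -1  0]
Row reduction gives pivot columns X1,X2; rank = 2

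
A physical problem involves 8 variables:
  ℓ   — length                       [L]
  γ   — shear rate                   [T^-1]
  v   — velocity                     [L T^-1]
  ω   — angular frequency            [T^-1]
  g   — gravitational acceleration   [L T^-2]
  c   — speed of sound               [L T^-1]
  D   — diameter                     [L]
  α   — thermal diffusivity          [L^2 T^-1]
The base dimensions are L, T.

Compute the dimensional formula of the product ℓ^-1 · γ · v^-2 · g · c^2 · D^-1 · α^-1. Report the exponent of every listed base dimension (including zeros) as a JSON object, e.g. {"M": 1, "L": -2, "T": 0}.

Exponent matrix [L,T] × [ℓ,γ,v,ω,g,c,D,α]:
  L: [ 1  0  1  0  1  1  1  2]
  T: [ 0 -1 -1 -1 -2 -1  0 -1]
  [L]: (-1)·1+(1)·0+(-2)·1+(1)·1+(2)·1+(-1)·1+(-1)·2 = -3
  [T]: (-1)·0+(1)·-1+(-2)·-1+(1)·-2+(2)·-1+(-1)·0+(-1)·-1 = -2
⇒ L^-3 T^-2

{"L": -3, "T": -2}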